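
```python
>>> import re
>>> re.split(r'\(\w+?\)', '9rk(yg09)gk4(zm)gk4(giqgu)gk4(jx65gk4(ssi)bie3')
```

Splitting on the pattern gives 5 pieces.

['9rk', 'gk4', 'gk4', 'gk4(jx65gk4', 'bie3']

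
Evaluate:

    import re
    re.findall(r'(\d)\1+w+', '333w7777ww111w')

['3', '7', '1']

After group 1 captures some text, `\1` only succeeds where that same text appears again.
Matches: at [0:4] match '333w', group 1 = '3'; at [4:10] match '7777ww', group 1 = '7'; at [10:14] match '111w', group 1 = '1'.
One capturing group, so `findall` returns just the captured substring from each match — 3 in all.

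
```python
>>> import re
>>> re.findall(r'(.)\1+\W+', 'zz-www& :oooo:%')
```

['z', 'w', 'o']

A backreference is literal: `\1` must see the identical characters the first group matched.
Walking the string: at [0:3] match 'zz-', group 1 = 'z'; at [3:9] match 'www& :', group 1 = 'w'; at [9:15] match 'oooo:%', group 1 = 'o'.
Because there's exactly one group, `findall` drops the full match and keeps group 1 from each hit.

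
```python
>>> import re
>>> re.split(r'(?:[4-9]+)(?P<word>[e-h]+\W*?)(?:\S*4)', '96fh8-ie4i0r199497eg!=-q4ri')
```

['', 'fh', 'ri']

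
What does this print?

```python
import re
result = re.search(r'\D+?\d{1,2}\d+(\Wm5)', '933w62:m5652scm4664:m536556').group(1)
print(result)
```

This matches one or more of a non-digit (lazy), then 1 to 2 of a digit, then one or more of a digit; then a non-word character, then the literal 'm5' (captured).
Unlike `match`, `search` isn't anchored — it looks for the pattern anywhere in the string.
The match spans [3:9] → 'w62:m5'.
Captured: group 1 = ':m5'.

:m5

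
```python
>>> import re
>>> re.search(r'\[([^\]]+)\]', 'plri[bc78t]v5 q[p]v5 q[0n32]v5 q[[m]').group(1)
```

'bc78t'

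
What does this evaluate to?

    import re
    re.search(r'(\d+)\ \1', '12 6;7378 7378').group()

'7378 7378'

`\1` has to match the exact text group 1 already captured.
The match spans [5:14] → '7378 7378'.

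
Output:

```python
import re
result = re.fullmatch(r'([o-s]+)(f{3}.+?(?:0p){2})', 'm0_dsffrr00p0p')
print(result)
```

None

The pattern matches one or more of a character in [o-s] (captured); then exactly 3 of the literal 'f', then one or more of any character (lazy), then the literal '0p' repeated 2 times (captured).
`re.fullmatch` is like wrapping the pattern in `^…$` (in single-line mode).
Here the string isn't matched end-to-end, so the call returns None.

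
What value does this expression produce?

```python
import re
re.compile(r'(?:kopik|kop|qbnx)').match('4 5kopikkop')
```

None

With `match`, the pattern is implicitly anchored at the beginning.
Here the pattern fails at index 0, so the call returns None.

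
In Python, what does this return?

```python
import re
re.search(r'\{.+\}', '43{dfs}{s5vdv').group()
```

'{dfs}'

`search` walks the string left to right and returns the first match it finds.
The match spans [2:7] → '{dfs}'.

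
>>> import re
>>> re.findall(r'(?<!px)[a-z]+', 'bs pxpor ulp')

The negative lookahead/lookbehind blocks any match where the forbidden context is present.
No capturing groups, so `findall` returns the 3 full match strings.

['bs', 'pxpor', 'ulp']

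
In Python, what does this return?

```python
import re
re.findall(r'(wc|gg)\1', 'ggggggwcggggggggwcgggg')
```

A backreference is literal: `\1` must see the identical characters the first group matched.
Matches: at [0:4] match 'gggg', group 1 = 'gg'; at [8:12] match 'gggg', group 1 = 'gg'; at [12:16] match 'gggg', group 1 = 'gg'; at [18:22] match 'gggg', group 1 = 'gg'.
With a single group, `findall` returns only what that group captured — 4 items.

['gg', 'gg', 'gg', 'gg']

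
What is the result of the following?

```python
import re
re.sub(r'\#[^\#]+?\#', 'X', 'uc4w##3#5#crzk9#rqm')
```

Every occurrence is swapped for 'X'.

'uc4w#X5Xrqm'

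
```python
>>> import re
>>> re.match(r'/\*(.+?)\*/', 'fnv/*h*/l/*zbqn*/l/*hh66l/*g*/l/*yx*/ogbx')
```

`re.match` won't scan ahead — the pattern has to work from the very first character.
Here the pattern fails at index 0, so the call returns None.

None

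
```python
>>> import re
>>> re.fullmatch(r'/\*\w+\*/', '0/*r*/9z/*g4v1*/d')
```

None

For `fullmatch`, every character of the input must be accounted for by the pattern.
Here there's no way to consume every character, so the call returns None.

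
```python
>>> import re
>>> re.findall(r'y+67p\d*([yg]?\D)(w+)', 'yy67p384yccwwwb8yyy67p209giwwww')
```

[('gi', 'wwww')]

This matches one or more of a literal 'y', then the literal '67p', then zero or more of a digit; then optionally one of [yg], then a non-digit (captured); then one or more of a literal 'w' (captured).
Walking the string: at [16:31] match 'yyy67p209giwwww', groups = ('gi', 'wwww').
Multiple groups make `findall` return tuples — one 2-tuple for the one match.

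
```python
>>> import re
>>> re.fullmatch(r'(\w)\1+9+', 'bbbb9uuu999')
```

None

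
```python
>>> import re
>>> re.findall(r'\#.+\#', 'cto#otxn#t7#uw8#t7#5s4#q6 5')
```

['#otxn#t7#uw8#t7#5s4#']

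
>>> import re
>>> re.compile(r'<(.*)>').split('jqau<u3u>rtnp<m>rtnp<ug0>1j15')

['jqau', 'u3u>rtnp<m>rtnp<ug0', '1j15']

Matches to split on: at [4:25] → '<u3u>rtnp<m>rtnp<ug0>'.
Because the pattern has a capturing group, `split` also inserts each captured text between the pieces.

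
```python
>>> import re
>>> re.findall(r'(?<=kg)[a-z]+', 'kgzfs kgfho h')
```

['zfs', 'fho']

The positive lookaround only admits positions where the adjacent text matches; those characters stay outside the span.
Matches: at [2:5] → 'zfs'; at [8:11] → 'fho'.
No capturing groups, so `findall` returns the 2 full match strings.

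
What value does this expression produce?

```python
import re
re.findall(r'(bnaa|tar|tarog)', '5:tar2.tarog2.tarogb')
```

['tar', 'tar', 'tar']

`|` is ordered: at each position the engine commits to the first alternative that works.
Because there's exactly one group, `findall` drops the full match and keeps group 1 from each hit.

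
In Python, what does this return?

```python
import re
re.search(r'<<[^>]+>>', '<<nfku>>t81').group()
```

`re.search` scans for the first position where the pattern succeeds.
The match spans [0:8] → '<<nfku>>'.

'<<nfku>>'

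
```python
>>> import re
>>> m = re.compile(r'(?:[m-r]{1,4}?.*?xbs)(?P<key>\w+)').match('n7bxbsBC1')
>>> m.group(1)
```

'BC1'

The match spans [0:9] → 'n7bxbsBC1'.
Captured: group 1 = 'BC1'.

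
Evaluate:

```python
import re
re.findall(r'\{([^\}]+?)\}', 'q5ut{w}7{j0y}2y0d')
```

['w', 'j0y']

Scanning left to right: at [4:7] match '{w}', group 1 = 'w'; at [8:13] match '{j0y}', group 1 = 'j0y'.
`findall` collects group 1 from each match (2 total).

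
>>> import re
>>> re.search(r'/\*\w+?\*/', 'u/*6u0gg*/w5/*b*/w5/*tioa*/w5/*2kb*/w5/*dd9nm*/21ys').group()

Unlike `match`, `search` isn't anchored — it looks for the pattern anywhere in the string.
The match spans [1:10] → '/*6u0gg*/'.

'/*6u0gg*/'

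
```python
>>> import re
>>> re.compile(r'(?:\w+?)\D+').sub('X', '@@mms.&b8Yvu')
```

This matches one or more of a word character (lazy) (non-capturing group); then one or more of a non-digit.
Matches: at [2:8] → 'mms.&b'; at [8:12] → '8Yvu'.
`sub` substitutes 'X' at each match site.

'@@XX'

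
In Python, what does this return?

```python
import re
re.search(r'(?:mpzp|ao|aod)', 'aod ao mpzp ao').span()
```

Branches in `(...|...)` are attempted left-to-right; the first branch that allows the whole pattern to succeed is taken.
`search` walks the string left to right and returns the first match it finds.
The match spans [0:2] → 'ao'.

(0, 2)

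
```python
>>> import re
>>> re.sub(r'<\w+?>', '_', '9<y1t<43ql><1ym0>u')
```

'9<y1t__u'

Matches: at [5:11] → '<43ql>'; at [11:17] → '<1ym0>'.
Each match is replaced by '_'.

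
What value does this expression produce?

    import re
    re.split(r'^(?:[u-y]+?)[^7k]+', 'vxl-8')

This matches anchored at the start of the string; then one or more of a character in [u-y] (lazy) (non-capturing group); then one or more of any character except [7k].
Matches to split on: at [0:5] → 'vxl-8'.
Each match becomes a cut point; 2 segments remain.

['', '']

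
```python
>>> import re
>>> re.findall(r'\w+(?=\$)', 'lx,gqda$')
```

['gqda']

The positive lookaround only admits positions where the adjacent text matches; those characters stay outside the span.
Walking the string: at [3:7] → 'gqda'.
`findall` yields the raw match text (1 of them) because the pattern has no groups.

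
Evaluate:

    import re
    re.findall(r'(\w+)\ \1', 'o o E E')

The backreference `\1` re-matches whatever the first group consumed, character for character.
`findall` collects group 1 from each match (2 total).

['o', 'E']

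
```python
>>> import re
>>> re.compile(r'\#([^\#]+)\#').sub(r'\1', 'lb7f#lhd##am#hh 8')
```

Matches: at [4:9] → '#lhd#'; at [9:13] → '#am#'.
Each match is replaced using the text its own group 1 captured.

'lb7flhdamhh 8'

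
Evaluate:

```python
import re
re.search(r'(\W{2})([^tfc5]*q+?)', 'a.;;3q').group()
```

'.;;3q'

The pattern matches exactly 2 of a non-word character (captured); then zero or more of any character except [tfc5], then one or more of a literal 'q' (lazy) (captured).
The match spans [1:6] → '.;;3q'.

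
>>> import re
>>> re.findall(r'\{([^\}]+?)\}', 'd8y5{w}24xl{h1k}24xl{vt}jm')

['w', 'h1k', 'vt']

Scanning left to right: at [4:7] match '{w}', group 1 = 'w'; at [11:16] match '{h1k}', group 1 = 'h1k'; at [20:24] match '{vt}', group 1 = 'vt'.
`findall` collects group 1 from each match (3 total).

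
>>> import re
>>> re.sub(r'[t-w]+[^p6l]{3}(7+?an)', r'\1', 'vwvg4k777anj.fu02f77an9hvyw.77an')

The pattern matches one or more of a character in [t-w], then exactly 3 of any character except [p6l]; then one or more of a literal '7' (lazy), then the literal 'an' (captured).
Matches: at [0:11] → 'vwvg4k777an'; at [14:22] → 'u02f77an'; at [24:32] → 'vyw.77an'.
Each match is replaced using the text its own group 1 captured.

'777anj.f77an9h77an'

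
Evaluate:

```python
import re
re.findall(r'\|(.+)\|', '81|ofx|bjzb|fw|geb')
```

['ofx|bjzb|fw']

Because there's exactly one group, `findall` drops the full match and keeps group 1 from the one hit.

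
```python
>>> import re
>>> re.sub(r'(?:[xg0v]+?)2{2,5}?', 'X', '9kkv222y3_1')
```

The pattern matches one or more of one of [xg0v] (lazy) (non-capturing group); then 2 to 5 of a literal '2' (lazy).
Matches: at [3:6] → 'v22'.
Every occurrence is swapped for 'X'.

'9kkX2y3_1'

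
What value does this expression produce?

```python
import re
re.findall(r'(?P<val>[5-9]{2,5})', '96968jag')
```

['96968']

Pattern: 2 to 5 of a character in [5-9] (captured as 'val').
Scanning left to right: at [0:5] match '96968', group 1 = '96968'.
Because there's exactly one group, `findall` drops the full match and keeps group 1 from the one hit.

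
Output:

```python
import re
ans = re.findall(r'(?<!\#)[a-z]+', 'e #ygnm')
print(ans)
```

['e', 'gnm']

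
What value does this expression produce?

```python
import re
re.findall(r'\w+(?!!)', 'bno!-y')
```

The negative lookahead/lookbehind blocks any match where the forbidden context is present.
Scanning left to right: at [0:2] → 'bn'; at [5:6] → 'y'.
`findall` yields the raw match text (2 of them) because the pattern has no groups.

['bn', 'y']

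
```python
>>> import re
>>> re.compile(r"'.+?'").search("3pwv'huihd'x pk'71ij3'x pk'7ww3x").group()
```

Lazy quantifiers expand one character at a time until the remainder of the pattern can match.
The match spans [4:11] → "'huihd'".

"'huihd'"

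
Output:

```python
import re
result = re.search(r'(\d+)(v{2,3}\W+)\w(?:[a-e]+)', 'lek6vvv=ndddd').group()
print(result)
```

Pattern: one or more of a digit (captured); then 2 to 3 of the literal 'v', then one or more of a non-word character (captured); then a word character; then one or more of a character in [a-e] (non-capturing group).
`re.search` scans for the first position where the pattern succeeds.
The match spans [3:13] → '6vvv=ndddd'.
Captured: group 1 = '6', group 2 = 'vvv='.

6vvv=ndddd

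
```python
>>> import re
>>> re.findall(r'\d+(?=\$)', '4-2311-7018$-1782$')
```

['7018', '1782']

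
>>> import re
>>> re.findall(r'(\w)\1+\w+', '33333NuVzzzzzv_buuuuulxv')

['3']

`\1` is not a pattern — it's the concrete string captured by group 1, re-applied verbatim.
Matches: at [0:24] match '33333NuVzzzzzv_buuuuulxv', group 1 = '3'.
With a single group, `findall` returns only what that group captured — 1 item.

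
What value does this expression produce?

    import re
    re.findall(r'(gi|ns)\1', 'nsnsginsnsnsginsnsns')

['ns', 'ns', 'ns']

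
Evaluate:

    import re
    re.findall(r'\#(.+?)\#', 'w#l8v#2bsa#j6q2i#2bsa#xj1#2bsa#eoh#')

The `?` after the quantifier makes it lazy — it takes as little as possible before letting the rest of the pattern try.
Because there's exactly one group, `findall` drops the full match and keeps group 1 from each hit.

['l8v', 'j6q2i', 'xj1', 'eoh']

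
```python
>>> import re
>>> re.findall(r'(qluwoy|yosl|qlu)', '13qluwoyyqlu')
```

Alternation isn't longest-match — the leftmost alternative that fits at this position is chosen.
Scanning left to right: at [2:8] match 'qluwoy', group 1 = 'qluwoy'; at [9:12] match 'qlu', group 1 = 'qlu'.
One capturing group, so `findall` returns just the captured substring from each match — 2 in all.

['qluwoy', 'qlu']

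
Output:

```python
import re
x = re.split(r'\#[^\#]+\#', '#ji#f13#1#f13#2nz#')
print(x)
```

Matches to split on: at [0:4] → '#ji#'; at [7:10] → '#1#'; at [13:18] → '#2nz#'.
`split` removes every match and returns the 4 fragments in between.

['', 'f13', 'f13', '']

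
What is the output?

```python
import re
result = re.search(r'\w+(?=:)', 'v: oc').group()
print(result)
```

v

The lookaround is zero-width — it requires the adjacent text to match without consuming it, so the asserted text isn't part of the match.
`search` walks the string left to right and returns the first match it finds.
The match spans [0:1] → 'v'.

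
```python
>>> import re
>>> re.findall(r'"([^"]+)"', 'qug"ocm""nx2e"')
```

['ocm', 'nx2e']

With a single group, `findall` returns only what that group captured — 2 items.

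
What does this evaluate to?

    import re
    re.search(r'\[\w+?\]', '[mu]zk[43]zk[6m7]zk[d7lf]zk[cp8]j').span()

(0, 4)

`re.search` scans for the first position where the pattern succeeds.
The match spans [0:4] → '[mu]'.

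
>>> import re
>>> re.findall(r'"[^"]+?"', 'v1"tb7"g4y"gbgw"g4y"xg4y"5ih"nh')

['"tb7"', '"gbgw"', '"xg4y"']

`findall` yields the raw match text (3 of them) because the pattern has no groups.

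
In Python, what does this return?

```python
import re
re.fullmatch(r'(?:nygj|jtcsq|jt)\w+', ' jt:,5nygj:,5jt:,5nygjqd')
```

`re.fullmatch` requires the pattern to consume the entire string.
Here there's no way to consume every character, so the call returns None.

None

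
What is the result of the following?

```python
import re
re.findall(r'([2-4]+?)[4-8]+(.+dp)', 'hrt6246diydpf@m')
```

[('2', 'diydp')]

Pattern: one or more of a character in [2-4] (lazy) (captured); then one or more of a character in [4-8]; then one or more of any character, then the literal 'dp' (captured).
The `?` after the quantifier makes it lazy — it takes as little as possible before letting the rest of the pattern try.
Walking the string: at [4:12] match '246diydp', groups = ('2', 'diydp').
With 2 capturing groups, `findall` returns a 2-tuple per match.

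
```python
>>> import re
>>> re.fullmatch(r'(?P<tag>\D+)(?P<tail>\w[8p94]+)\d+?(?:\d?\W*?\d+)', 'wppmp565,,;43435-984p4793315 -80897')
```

None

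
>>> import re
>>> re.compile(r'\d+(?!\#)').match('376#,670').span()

The negative lookahead/lookbehind blocks any match where the forbidden context is present.
With `match`, the pattern is implicitly anchored at the beginning.
The match spans [0:2] → '37'.

(0, 2)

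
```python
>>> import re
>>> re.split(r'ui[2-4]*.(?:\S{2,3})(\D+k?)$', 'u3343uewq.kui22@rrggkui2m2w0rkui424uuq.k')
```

['u3343uewq.kui22@rrggkui2m2w0rk', 'k', '']

This matches the literal 'ui', then zero or more of a character in [2-4], then any character; then 2 to 3 of a non-whitespace character (non-capturing group); then one or more of a non-digit, then optionally a literal 'k' (captured); then anchored at the end.
Because the pattern has a capturing group, `split` also inserts each captured text between the pieces.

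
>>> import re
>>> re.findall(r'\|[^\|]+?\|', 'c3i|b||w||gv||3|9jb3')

['|b|', '|w|', '|gv|', '|3|']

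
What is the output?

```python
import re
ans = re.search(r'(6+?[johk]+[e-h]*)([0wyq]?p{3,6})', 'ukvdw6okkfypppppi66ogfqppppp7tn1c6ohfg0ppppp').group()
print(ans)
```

6okkfyppppp

Pattern: one or more of a literal '6' (lazy), then one or more of one of [johk], then zero or more of a character in [e-h] (captured); then optionally one of [0wyq], then 3 to 6 of a literal 'p' (captured).
Unlike `match`, `search` isn't anchored — it looks for the pattern anywhere in the string.
The match spans [5:16] → '6okkfyppppp'.
Captured: group 1 = '6okkf', group 2 = 'yppppp'.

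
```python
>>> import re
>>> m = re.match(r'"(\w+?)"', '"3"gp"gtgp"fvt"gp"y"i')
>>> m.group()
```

'"3"'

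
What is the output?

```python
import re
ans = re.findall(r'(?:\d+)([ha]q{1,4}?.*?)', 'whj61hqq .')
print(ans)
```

['hq']

This matches one or more of a digit (non-capturing group); then one of [ha], then 1 to 4 of the literal 'q' (lazy), then zero or more of any character (lazy) (captured).
Scanning left to right: at [3:7] match '61hq', group 1 = 'hq'.
Because there's exactly one group, `findall` drops the full match and keeps group 1 from the one hit.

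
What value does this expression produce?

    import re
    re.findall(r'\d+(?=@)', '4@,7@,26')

The positive lookaround only admits positions where the adjacent text matches; those characters stay outside the span.
`findall` yields the raw match text (2 of them) because the pattern has no groups.

['4', '7']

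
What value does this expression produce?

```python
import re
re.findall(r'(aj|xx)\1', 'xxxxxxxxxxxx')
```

['xx', 'xx', 'xx']

A backreference is literal: `\1` must see the identical characters the first group matched.
Walking the string: at [0:4] match 'xxxx', group 1 = 'xx'; at [4:8] match 'xxxx', group 1 = 'xx'; at [8:12] match 'xxxx', group 1 = 'xx'.
With a single group, `findall` returns only what that group captured — 3 items.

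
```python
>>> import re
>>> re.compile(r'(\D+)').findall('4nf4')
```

['nf']

`findall` collects group 1 from the one match (1 total).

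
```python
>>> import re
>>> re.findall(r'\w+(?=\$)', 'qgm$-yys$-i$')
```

Because the assertion is zero-width, the text it checks is not consumed and won't appear in the result.
Scanning left to right: at [0:3] → 'qgm'; at [5:8] → 'yys'; at [10:11] → 'i'.
With no groups in the pattern, `findall` gives back each whole match — 3 here.

['qgm', 'yys', 'i']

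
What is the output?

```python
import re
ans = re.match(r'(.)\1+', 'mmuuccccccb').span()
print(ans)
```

`\1` is not a pattern — it's the concrete string captured by group 1, re-applied verbatim.
`re.match` won't scan ahead — the pattern has to work from the very first character.
The match spans [0:2] → 'mm'.
Captured: group 1 = 'm'.

(0, 2)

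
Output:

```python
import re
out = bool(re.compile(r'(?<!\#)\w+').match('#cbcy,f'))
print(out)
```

False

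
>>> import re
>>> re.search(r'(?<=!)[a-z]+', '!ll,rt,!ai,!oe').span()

Lookahead/lookbehind check context without consuming it, so the matched span excludes the asserted characters.
`search` walks the string left to right and returns the first match it finds.
The match spans [1:3] → 'll'.

(1, 3)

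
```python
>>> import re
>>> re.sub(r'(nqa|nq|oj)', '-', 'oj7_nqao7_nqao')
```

'-7_-o7_-o'

`|` is ordered: at each position the engine commits to the first alternative that works.
Matches: at [0:2] → 'oj'; at [4:7] → 'nqa'; at [10:13] → 'nqa'.
Each match is replaced by '-'.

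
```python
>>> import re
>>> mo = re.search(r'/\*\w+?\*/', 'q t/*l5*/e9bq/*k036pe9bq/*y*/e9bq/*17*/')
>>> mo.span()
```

(3, 9)

The match spans [3:9] → '/*l5*/'.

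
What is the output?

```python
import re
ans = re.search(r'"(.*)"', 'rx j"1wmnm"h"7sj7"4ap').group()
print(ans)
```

`re.search` scans for the first position where the pattern succeeds.
The match spans [4:18] → '"1wmnm"h"7sj7"'.
Captured: group 1 = '1wmnm"h"7sj7'.

"1wmnm"h"7sj7"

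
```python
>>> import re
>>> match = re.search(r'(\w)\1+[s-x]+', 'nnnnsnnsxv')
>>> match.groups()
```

('n',)

The match spans [0:5] → 'nnnns'.
Captured: group 1 = 'n'.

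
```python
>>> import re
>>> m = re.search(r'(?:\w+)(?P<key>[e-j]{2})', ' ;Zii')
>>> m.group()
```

The pattern matches one or more of a word character (non-capturing group); then exactly 2 of a character in [e-j] (captured as 'key').
The match spans [2:5] → 'Zii'.

'Zii'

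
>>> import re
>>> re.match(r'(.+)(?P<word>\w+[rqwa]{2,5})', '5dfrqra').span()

(0, 7)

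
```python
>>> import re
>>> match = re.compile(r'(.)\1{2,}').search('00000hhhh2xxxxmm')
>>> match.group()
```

'00000'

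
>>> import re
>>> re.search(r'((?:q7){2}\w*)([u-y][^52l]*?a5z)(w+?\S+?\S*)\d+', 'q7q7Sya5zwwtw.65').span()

(0, 16)

The match spans [0:16] → 'q7q7Sya5zwwtw.65'.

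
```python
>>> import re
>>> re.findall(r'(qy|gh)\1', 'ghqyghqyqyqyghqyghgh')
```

`\1` is not a pattern — it's the concrete string captured by group 1, re-applied verbatim.
With a single group, `findall` returns only what that group captured — 2 items.

['qy', 'gh']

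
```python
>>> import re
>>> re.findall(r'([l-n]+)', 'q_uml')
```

With a single group, `findall` returns only what that group captured — 1 item.

['ml']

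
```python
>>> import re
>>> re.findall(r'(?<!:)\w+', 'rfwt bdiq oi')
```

['rfwt', 'bdiq', 'oi']

Because the assertion is negative and zero-width, positions next to the forbidden text are skipped.
Scanning left to right: at [0:4] → 'rfwt'; at [5:9] → 'bdiq'; at [10:12] → 'oi'.
No capturing groups, so `findall` returns the 3 full match strings.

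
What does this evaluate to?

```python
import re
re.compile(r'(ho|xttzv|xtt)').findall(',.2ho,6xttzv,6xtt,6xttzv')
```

['ho', 'xttzv', 'xtt', 'xttzv']

Alternation tries branches left to right and keeps the first one that lets the overall match succeed at that position.
One capturing group, so `findall` returns just the captured substring from each match — 4 in all.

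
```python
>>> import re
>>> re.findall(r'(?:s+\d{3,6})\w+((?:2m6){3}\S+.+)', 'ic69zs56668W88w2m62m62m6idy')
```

['2m62m62m6idy']

This matches one or more of the literal 's', then 3 to 6 of a digit (non-capturing group); then one or more of a word character; then the literal '2m6' repeated 3 times, then one or more of a non-whitespace character, then one or more of any character (captured).
Because there's exactly one group, `findall` drops the full match and keeps group 1 from the one hit.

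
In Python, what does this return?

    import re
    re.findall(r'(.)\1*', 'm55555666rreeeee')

['m', '5', '6', 'r', 'e']

After group 1 captures some text, `\1` only succeeds where that same text appears again.
Walking the string: at [0:1] match 'm', group 1 = 'm'; at [1:6] match '55555', group 1 = '5'; at [6:9] match '666', group 1 = '6'; at [9:11] match 'rr', group 1 = 'r'; at [11:16] match 'eeeee', group 1 = 'e'.
One capturing group, so `findall` returns just the captured substring from each match — 5 in all.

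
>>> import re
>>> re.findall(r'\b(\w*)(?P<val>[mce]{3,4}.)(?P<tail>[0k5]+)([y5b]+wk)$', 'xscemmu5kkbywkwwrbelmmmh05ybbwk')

[('xscemmu5kkbywkwwrbel', 'mmmh', '05', 'ybbwk')]

This matches a word boundary (`\b`, zero-width); then zero or more of a word character (captured); then 3 to 4 of one of [mce], then any character (captured as 'val'); then one or more of one of [0k5] (captured as 'tail'); then one or more of one of [y5b], then the literal 'wk' (captured); then anchored at the end.
Walking the string: at [0:31] match 'xscemmu5kkbywkwwrbelmmmh05ybbwk', groups = ('xscemmu5kkbywkwwrbel', 'mmmh', '05', 'ybbwk').
Multiple groups make `findall` return tuples — one 4-tuple for the one match.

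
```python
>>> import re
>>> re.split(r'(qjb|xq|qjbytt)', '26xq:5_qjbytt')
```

Branches in `(...|...)` are attempted left-to-right; the first branch that allows the whole pattern to succeed is taken.
`re.split` interleaves the captured-group text with the surrounding fragments.

['26', 'xq', ':5_', 'qjb', 'ytt']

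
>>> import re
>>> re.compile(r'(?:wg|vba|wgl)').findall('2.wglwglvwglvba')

Alternation tries branches left to right and keeps the first one that lets the overall match succeed at that position.
Walking the string: at [2:4] → 'wg'; at [5:7] → 'wg'; at [9:11] → 'wg'; at [12:15] → 'vba'.
`findall` yields the raw match text (4 of them) because the pattern has no groups.

['wg', 'wg', 'wg', 'vba']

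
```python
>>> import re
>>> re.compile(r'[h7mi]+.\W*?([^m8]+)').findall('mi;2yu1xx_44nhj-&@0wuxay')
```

['2yu1xx_44nhj-&@0wuxay']

Because there's exactly one group, `findall` drops the full match and keeps group 1 from the one hit.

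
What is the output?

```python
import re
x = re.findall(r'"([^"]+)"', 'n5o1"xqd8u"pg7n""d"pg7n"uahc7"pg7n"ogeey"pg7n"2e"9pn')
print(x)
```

['xqd8u', 'd', 'uahc7', 'ogeey', '2e']

Matches: at [4:11] match '"xqd8u"', group 1 = 'xqd8u'; at [16:19] match '"d"', group 1 = 'd'; at [23:30] match '"uahc7"', group 1 = 'uahc7'; at [34:41] match '"ogeey"', group 1 = 'ogeey'; at [45:49] match '"2e"', group 1 = '2e'.
`findall` collects group 1 from each match (5 total).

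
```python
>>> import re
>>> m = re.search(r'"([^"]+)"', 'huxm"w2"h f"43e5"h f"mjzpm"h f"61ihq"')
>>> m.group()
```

'"w2"'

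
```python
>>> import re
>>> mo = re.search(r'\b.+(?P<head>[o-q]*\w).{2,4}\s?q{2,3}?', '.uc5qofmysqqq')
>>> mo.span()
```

This matches a word boundary (`\b`, zero-width); then one or more of any character; then zero or more of a character in [o-q], then a word character (captured as 'head'); then 2 to 4 of any character, then optionally whitespace, then 2 to 3 of a literal 'q' (lazy).
Unlike `match`, `search` isn't anchored — it looks for the pattern anywhere in the string.
The match spans [1:13] → 'uc5qofmysqqq'.
Captured: group 1 = 'y'.

(1, 13)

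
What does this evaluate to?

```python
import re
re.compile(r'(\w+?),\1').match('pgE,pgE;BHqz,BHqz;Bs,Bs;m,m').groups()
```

The match spans [0:7] → 'pgE,pgE'.
Captured: group 1 = 'pgE'.

('pgE',)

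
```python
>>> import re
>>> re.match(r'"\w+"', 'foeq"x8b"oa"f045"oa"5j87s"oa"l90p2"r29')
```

None

`re.match` only tries the pattern at the start of the string.
Here the string doesn't start with a match, so the call returns None.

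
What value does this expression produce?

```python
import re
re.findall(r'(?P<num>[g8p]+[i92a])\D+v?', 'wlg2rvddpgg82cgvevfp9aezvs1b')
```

['g2', '82']

The pattern matches one or more of one of [g8p], then one of [i92a] (captured as 'num'); then one or more of a non-digit, then optionally a literal 'v'.
Walking the string: at [2:11] match 'g2rvddpgg', group 1 = 'g2'; at [11:20] match '82cgvevfp', group 1 = '82'.
With a single group, `findall` returns only what that group captured — 2 items.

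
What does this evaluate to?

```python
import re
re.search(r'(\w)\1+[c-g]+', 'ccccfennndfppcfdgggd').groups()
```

('c',)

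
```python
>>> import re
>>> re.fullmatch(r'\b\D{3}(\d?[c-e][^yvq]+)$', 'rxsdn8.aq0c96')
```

`re.fullmatch` is like wrapping the pattern in `^…$` (in single-line mode).
Here the pattern can't cover the whole string, so the call returns None.

None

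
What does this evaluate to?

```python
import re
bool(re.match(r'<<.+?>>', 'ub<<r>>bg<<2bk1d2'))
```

False

`re.match` only tries the pattern at the start of the string.
Here the string doesn't start with a match, so the call returns None, and `bool(None)` is False.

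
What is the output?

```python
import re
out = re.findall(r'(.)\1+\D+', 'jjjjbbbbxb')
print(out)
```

['j']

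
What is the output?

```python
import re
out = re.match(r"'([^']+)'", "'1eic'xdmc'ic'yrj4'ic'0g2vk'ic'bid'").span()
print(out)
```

`re.match` won't scan ahead — the pattern has to work from the very first character.
The match spans [0:6] → "'1eic'".

(0, 6)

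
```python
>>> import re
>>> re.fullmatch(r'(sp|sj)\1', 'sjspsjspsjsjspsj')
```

None

The backreference `\1` re-matches whatever the first group consumed, character for character.
`fullmatch` succeeds only if the pattern covers the string from start to end.
Here the string isn't matched end-to-end, so the call returns None.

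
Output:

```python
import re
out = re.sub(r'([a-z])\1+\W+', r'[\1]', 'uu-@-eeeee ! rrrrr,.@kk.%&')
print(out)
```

[u][e][r][k]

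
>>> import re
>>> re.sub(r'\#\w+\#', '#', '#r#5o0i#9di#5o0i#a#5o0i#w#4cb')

Matches: at [0:3] → '#r#'; at [7:12] → '#9di#'; at [16:19] → '#a#'; at [23:26] → '#w#'.
`sub` substitutes '#' at each match site.

'#5o0i#5o0i#5o0i#4cb'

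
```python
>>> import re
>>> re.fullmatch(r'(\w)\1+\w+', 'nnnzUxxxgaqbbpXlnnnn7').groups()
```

('n',)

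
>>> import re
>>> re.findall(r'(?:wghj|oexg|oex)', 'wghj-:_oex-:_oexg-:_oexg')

Branches in `(...|...)` are attempted left-to-right; the first branch that allows the whole pattern to succeed is taken.
Walking the string: at [0:4] → 'wghj'; at [7:10] → 'oex'; at [13:17] → 'oexg'; at [20:24] → 'oexg'.
No capturing groups, so `findall` returns the 4 full match strings.

['wghj', 'oex', 'oexg', 'oexg']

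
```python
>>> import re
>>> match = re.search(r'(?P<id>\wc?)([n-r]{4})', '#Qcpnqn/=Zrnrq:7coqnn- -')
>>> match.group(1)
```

'Qc'

This matches a word character, then optionally a literal 'c' (captured as 'id'); then exactly 4 of a character in [n-r] (captured).
`re.search` scans for the first position where the pattern succeeds.
The match spans [1:7] → 'Qcpnqn'.
Captured: group 1 = 'Qc', group 2 = 'pnqn'.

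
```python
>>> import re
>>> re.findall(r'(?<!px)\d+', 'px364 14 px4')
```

A negative assertion filters positions out without eating any characters.
No capturing groups, so `findall` returns the 2 full match strings.

['64', '14']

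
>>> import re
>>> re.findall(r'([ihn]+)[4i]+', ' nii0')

['ni']

This matches one or more of one of [ihn] (captured); then one or more of one of [4i].
Scanning left to right: at [1:4] match 'nii', group 1 = 'ni'.
`findall` collects group 1 from the one match (1 total).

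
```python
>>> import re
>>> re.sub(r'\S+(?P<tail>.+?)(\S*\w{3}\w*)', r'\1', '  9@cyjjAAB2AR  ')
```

'  B  '

Pattern: one or more of a non-whitespace character; then one or more of any character (lazy) (captured as 'tail'); then zero or more of a non-whitespace character, then exactly 3 of a word character, then zero or more of a word character (captured).
`\1` in the replacement pulls in group 1's text for each match.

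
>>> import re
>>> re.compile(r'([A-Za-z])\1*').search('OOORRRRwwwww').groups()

('O',)

The match spans [0:3] → 'OOO'.
Captured: group 1 = 'O'.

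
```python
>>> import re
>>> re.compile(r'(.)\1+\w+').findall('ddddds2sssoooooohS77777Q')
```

['d']

The backreference `\1` re-matches whatever the first group consumed, character for character.
One capturing group, so `findall` returns just the captured substring from the one match — 1 in all.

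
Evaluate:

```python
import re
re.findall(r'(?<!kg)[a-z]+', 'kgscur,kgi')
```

The negative lookahead/lookbehind blocks any match where the forbidden context is present.
Walking the string: at [0:6] → 'kgscur'; at [7:10] → 'kgi'.
No capturing groups, so `findall` returns the 2 full match strings.

['kgscur', 'kgi']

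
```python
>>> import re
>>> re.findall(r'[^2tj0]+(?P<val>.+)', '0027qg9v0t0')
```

['0t0']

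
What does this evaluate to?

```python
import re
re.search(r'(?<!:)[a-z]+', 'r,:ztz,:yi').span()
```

A negative assertion filters positions out without eating any characters.
The match spans [0:1] → 'r'.

(0, 1)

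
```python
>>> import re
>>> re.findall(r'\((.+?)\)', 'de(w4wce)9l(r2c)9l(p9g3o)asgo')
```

A non-greedy quantifier consumes as few characters as it can — just enough that the remainder of the pattern still matches from where it stops; whatever follows it matches normally.
With a single group, `findall` returns only what that group captured — 3 items.

['w4wce', 'r2c', 'p9g3o']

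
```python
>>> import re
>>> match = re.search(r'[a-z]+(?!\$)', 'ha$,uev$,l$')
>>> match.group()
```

The negative lookahead/lookbehind blocks any match where the forbidden context is present.
The match spans [0:1] → 'h'.

'h'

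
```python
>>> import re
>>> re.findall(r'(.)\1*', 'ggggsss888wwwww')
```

['g', 's', '8', 'w']

After group 1 captures some text, `\1` only succeeds where that same text appears again.
Walking the string: at [0:4] match 'gggg', group 1 = 'g'; at [4:7] match 'sss', group 1 = 's'; at [7:10] match '888', group 1 = '8'; at [10:15] match 'wwwww', group 1 = 'w'.
With a single group, `findall` returns only what that group captured — 4 items.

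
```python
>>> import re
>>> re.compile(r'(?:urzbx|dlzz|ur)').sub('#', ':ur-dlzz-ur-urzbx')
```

':#-#-#-#'

Alternation isn't longest-match — the leftmost alternative that fits at this position is chosen.
`sub` substitutes '#' at each match site.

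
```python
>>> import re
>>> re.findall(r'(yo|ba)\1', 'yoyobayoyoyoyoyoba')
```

['yo', 'yo', 'yo']

The backreference `\1` re-matches whatever the first group consumed, character for character.
Scanning left to right: at [0:4] match 'yoyo', group 1 = 'yo'; at [6:10] match 'yoyo', group 1 = 'yo'; at [10:14] match 'yoyo', group 1 = 'yo'.
With a single group, `findall` returns only what that group captured — 3 items.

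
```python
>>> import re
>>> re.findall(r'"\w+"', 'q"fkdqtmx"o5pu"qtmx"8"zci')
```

Since nothing is captured, `findall` lists the 2 matched substrings directly.

['"fkdqtmx"', '"qtmx"']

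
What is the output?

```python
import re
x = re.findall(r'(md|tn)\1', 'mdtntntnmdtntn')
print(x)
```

After group 1 captures some text, `\1` only succeeds where that same text appears again.
One capturing group, so `findall` returns just the captured substring from each match — 2 in all.

['tn', 'tn']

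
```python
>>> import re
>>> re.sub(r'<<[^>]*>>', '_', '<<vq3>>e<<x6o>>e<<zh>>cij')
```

Every occurrence is swapped for '_'.

'_e_e_cij'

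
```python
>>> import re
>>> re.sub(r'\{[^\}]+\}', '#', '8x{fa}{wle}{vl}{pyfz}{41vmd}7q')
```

Matches: at [2:6] → '{fa}'; at [6:11] → '{wle}'; at [11:15] → '{vl}'; at [15:21] → '{pyfz}'; at [21:28] → '{41vmd}'.
`sub` substitutes '#' at each match site.

'8x#####7q'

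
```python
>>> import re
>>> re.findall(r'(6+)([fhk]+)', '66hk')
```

[('66', 'hk')]

Pattern: one or more of a literal '6' (captured); then one or more of one of [fhk] (captured).
Walking the string: at [0:4] match '66hk', groups = ('66', 'hk').
With 2 capturing groups, `findall` returns a 2-tuple per match.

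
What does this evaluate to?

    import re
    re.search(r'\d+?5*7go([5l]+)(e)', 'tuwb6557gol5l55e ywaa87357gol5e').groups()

The match spans [4:16] → '6557gol5l55e'.
Captured: group 1 = 'l5l55', group 2 = 'e'.

('l5l55', 'e')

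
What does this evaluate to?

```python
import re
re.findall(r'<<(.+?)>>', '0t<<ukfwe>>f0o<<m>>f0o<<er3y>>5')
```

['ukfwe', 'm', 'er3y']

Walking the string: at [2:11] match '<<ukfwe>>', group 1 = 'ukfwe'; at [14:19] match '<<m>>', group 1 = 'm'; at [22:30] match '<<er3y>>', group 1 = 'er3y'.
`findall` collects group 1 from each match (3 total).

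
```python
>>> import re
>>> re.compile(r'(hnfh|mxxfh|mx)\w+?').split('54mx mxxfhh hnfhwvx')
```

Alternation isn't longest-match — the leftmost alternative that fits at this position is chosen.
Matches to split on: at [5:11] → 'mxxfhh'; at [12:17] → 'hnfhw'.
The group in the pattern means `split` returns the separators' captures alongside the pieces.

['54mx ', 'mxxfh', ' ', 'hnfh', 'vx']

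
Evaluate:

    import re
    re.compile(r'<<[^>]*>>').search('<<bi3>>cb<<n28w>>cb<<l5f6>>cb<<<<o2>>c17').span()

(0, 7)

The match spans [0:7] → '<<bi3>>'.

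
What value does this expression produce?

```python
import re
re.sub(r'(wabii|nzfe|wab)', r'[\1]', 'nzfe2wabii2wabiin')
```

'[nzfe]2[wabii]2[wabii]n'

Alternation tries branches left to right and keeps the first one that lets the overall match succeed at that position.
Matches: at [0:4] → 'nzfe'; at [5:10] → 'wabii'; at [11:16] → 'wabii'.
The replacement refers to a captured group, so each match is rewritten using its own captured text.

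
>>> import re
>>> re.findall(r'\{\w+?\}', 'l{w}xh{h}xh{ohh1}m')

No capturing groups, so `findall` returns the 3 full match strings.

['{w}', '{h}', '{ohh1}']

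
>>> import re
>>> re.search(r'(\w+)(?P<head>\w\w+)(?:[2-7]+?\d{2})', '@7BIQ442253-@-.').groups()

('7BIQ4', '42')

The match spans [1:11] → '7BIQ442253'.
Captured: group 1 = '7BIQ4', group 2 = '42'.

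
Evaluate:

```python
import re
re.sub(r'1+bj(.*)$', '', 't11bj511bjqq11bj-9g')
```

Pattern: one or more of a literal '1', then the literal 'bj'; then zero or more of any character (captured); then anchored at the end.
Matches: at [1:19] → '11bj511bjqq11bj-9g'.
Each match is replaced by ''.

't'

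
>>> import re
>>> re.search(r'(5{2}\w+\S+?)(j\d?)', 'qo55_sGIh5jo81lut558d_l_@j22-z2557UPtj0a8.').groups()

('55_sGIh5jo81lut558d_l_@', 'j2')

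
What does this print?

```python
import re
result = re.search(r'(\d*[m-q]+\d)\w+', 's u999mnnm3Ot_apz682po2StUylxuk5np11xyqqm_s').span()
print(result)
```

(3, 43)

The match spans [3:43] → '999mnnm3Ot_apz682po2StUylxuk5np11xyqqm_s'.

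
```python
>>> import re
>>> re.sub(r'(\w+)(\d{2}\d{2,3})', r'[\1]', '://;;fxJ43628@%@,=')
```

'://;;[fxJ4]@%@,='

This matches one or more of a word character (captured); then exactly 2 of a digit, then 2 to 3 of a digit (captured).
Matches: at [5:13] → 'fxJ43628'.
The replacement refers to a captured group, so each match is rewritten using its own captured text.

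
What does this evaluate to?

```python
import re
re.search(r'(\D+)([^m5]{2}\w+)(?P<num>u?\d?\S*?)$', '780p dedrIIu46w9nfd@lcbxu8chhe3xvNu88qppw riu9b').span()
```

(37, 47)

This matches one or more of a non-digit (captured); then exactly 2 of any character except [m5], then one or more of a word character (captured); then optionally a literal 'u', then optionally a digit, then zero or more of a non-whitespace character (lazy) (captured as 'num'); then anchored at the end.
The match spans [37:47] → 'qppw riu9b'.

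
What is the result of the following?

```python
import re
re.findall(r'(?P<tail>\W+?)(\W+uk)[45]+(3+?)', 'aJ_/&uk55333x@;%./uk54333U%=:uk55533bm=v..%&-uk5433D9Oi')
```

A non-greedy quantifier consumes as few characters as it can — just enough that the remainder of the pattern still matches from where it stops; whatever follows it matches normally.
Multiple groups make `findall` return tuples — one 3-tuple for each match.

[('/', '&uk', '3'), ('@', ';%./uk', '3'), ('%', '=:uk', '3'), ('.', '.%&-uk', '3')]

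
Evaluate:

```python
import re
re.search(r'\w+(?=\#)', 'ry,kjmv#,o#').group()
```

'kjmv'

The lookaround is zero-width — it requires the adjacent text to match without consuming it, so the asserted text isn't part of the match.
Unlike `match`, `search` isn't anchored — it looks for the pattern anywhere in the string.
The match spans [3:7] → 'kjmv'.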